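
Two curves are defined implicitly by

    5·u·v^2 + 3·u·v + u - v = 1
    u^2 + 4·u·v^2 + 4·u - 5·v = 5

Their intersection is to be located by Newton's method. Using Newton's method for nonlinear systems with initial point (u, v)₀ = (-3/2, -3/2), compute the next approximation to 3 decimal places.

(0.032, -1.544)

At (-3/2, -3/2): F = (-11.125, -14.750).
Jacobian J = [[5·v^2 + 3·v + 1, 10·u·v + 3·u - 1], [2·u + 4·v^2 + 4, 8·u·v - 5]].
At the point, J = [[7.750, 17.000], [10.000, 13.000]] (det J = -69.250).
Solving J·Δ = −F gives Δ = (1.532, -0.044).
Then the next iterate is (u, v)₁ = (0.032, -1.544).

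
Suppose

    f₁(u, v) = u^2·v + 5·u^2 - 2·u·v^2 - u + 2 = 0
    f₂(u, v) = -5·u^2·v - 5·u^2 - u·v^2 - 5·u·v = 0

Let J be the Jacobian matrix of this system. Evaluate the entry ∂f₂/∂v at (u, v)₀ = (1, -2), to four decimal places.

-6.0000

∂f₂/∂v = -5·u^2 - 2·u·v - 5·u.
At (1, -2) this is -6.0000.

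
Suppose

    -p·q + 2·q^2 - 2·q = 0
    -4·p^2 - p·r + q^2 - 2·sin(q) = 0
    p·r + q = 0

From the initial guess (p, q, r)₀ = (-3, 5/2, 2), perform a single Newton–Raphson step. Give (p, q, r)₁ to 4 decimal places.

(-1.4914, 1.4792, 1.4988)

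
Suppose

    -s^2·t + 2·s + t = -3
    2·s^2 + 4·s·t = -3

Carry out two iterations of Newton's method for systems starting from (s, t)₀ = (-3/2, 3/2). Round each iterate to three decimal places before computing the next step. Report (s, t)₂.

(-1.213, 1.225)

At (-3/2, 3/2): F = (-1.875, -1.500).
Jacobian J = [[-2·s·t + 2, -s^2 + 1], [4·s + 4·t, 4·s]].
At the point, J = [[6.500, -1.250], [0.000, -6.000]] (det J = -39.000).
Solving J·Δ = −F gives Δ = (0.240, -0.250).
Then the next iterate is (s, t)₁ = (-1.260, 1.250).
Round to (-1.260, 1.250) and repeat: F = (-0.25450, -0.12480), J = [[5.150, -0.58760], [-0.040, -5.040]].
Δ = (0.047, -0.025), so (s, t)₂ = (-1.213, 1.225).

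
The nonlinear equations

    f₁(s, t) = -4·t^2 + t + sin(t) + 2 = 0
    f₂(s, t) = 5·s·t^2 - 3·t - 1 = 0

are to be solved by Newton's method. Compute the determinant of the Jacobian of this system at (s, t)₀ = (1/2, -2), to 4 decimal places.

-331.6771

J = [[0, -8·t + cos(t) + 1], [5·t^2, 10·s·t - 3]].
At the point, J = [[0.0000, 16.583853], [20.0000, -13.0000]].
det J = -331.6771.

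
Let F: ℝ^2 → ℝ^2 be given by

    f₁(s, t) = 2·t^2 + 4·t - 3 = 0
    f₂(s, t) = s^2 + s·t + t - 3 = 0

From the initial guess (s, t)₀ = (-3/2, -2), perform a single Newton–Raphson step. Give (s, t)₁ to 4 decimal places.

(-1.3750, -2.7500)

At (-3/2, -2): F = (-3.0000, 0.2500).
Jacobian J = [[0, 4·t + 4], [2·s + t, s + 1]].
At the point, J = [[0.0000, -4.0000], [-5.0000, -0.5000]] (det J = -20.0000).
Solving J·Δ = −F gives Δ = (0.1250, -0.7500).
Then the next iterate is (s, t)₁ = (-1.3750, -2.7500).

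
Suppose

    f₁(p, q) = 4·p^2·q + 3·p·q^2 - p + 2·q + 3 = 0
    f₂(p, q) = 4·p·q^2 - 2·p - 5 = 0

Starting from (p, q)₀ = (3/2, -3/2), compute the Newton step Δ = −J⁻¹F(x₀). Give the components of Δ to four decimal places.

At (3/2, -3/2): F = (-4.8750, 5.5000).
Jacobian J = [[8·p·q + 3·q^2 - 1, 4·p^2 + 6·p·q + 2], [4·q^2 - 2, 8·p·q]].
At the point, J = [[-12.2500, -2.5000], [7.0000, -18.0000]] (det J = 238.0000).
Solving J·Δ = −F gives Δ = (-0.4265, 0.1397).

(-0.4265, 0.1397)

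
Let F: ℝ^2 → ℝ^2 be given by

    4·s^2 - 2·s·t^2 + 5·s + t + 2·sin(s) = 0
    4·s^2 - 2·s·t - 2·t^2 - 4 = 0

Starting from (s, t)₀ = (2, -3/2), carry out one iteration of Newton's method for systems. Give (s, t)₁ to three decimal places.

(1.347, -2.045)

At (2, -3/2): F = (17.31859, 13.500).
Jacobian J = [[8·s - 2·t^2 + 2·cos(s) + 5, -4·s·t + 1], [8·s - 2·t, -2·s - 4·t]].
At the point, J = [[15.66771, 13.000], [19.000, 2.000]] (det J = -215.66459).
Solving J·Δ = −F gives Δ = (-0.653, -0.545).
Then the next iterate is (s, t)₁ = (1.347, -2.045).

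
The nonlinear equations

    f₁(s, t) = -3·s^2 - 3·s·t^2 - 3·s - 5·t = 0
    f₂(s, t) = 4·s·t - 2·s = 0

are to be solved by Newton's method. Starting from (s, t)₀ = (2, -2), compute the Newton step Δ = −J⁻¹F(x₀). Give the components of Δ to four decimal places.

(4.7692, 8.4615)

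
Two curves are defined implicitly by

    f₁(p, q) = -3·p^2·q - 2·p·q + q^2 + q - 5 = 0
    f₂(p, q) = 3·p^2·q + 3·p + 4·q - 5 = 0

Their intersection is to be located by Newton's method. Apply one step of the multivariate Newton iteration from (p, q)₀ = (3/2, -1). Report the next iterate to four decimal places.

At (3/2, -1): F = (4.7500, -11.2500).
Jacobian J = [[-6·p·q - 2·q, -3·p^2 - 2·p + 2·q + 1], [6·p·q + 3, 3·p^2 + 4]].
At the point, J = [[11.0000, -10.7500], [-6.0000, 10.7500]] (det J = 53.7500).
Solving J·Δ = −F gives Δ = (1.3000, 1.7721).
Then the next iterate is (p, q)₁ = (2.8000, 0.7721).

(2.8000, 0.7721)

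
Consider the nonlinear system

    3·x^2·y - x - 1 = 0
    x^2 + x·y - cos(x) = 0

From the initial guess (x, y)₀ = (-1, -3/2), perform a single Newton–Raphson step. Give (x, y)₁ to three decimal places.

At (-1, -3/2): F = (-4.500, 1.95970).
Jacobian J = [[6·x·y - 1, 3·x^2], [2·x + y + sin(x), x]].
At the point, J = [[8.000, 3.000], [-4.34147, -1.000]] (det J = 5.02441).
Solving J·Δ = −F gives Δ = (0.274, 0.768).
Then the next iterate is (x, y)₁ = (-0.726, -0.732).

(-0.726, -0.732)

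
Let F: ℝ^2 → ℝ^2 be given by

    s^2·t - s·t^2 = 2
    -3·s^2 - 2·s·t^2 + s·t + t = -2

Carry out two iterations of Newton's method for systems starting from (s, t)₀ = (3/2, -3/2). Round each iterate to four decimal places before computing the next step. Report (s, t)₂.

(1.2804, 0.6254)

At (3/2, -3/2): F = (-8.7500, -15.2500).
Jacobian J = [[2·s·t - t^2, s^2 - 2·s·t], [-6·s - 2·t^2 + t, -4·s·t + s + 1]].
At the point, J = [[-6.7500, 6.7500], [-15.0000, 11.5000]] (det J = 23.6250).
Solving J·Δ = −F gives Δ = (-0.0979, 1.1984).
Then the next iterate is (s, t)₁ = (1.4021, -0.3016).
Round to (1.4021, -0.3016) and repeat: F = (-2.720449, -4.877204), J = [[-0.936709, 2.811631], [-8.896125, 4.093593]].
Δ = (-0.1217, 0.9270), so (s, t)₂ = (1.2804, 0.6254).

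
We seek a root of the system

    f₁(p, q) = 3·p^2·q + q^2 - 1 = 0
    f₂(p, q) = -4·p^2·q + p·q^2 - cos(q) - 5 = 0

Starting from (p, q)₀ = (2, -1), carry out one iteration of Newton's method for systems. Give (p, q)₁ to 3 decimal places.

(0.433, -1.680)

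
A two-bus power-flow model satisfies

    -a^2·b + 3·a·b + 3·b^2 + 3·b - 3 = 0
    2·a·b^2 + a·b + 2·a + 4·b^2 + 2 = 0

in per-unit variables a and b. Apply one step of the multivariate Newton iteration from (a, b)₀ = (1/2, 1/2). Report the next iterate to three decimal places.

At (1/2, 1/2): F = (-0.125, 4.500).
Jacobian J = [[-2·a·b + 3·b, -a^2 + 3·a + 6·b + 3], [2·b^2 + b + 2, 4·a·b + a + 8·b]].
At the point, J = [[1.000, 7.250], [3.000, 5.500]] (det J = -16.250).
Solving J·Δ = −F gives Δ = (-2.050, 0.300).
Then the next iterate is (a, b)₁ = (-1.550, 0.800).

(-1.550, 0.800)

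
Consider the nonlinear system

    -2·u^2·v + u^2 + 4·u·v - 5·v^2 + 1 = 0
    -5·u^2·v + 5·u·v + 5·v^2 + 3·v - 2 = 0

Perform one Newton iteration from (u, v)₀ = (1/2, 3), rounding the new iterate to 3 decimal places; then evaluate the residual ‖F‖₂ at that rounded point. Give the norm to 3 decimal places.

13.230

At (1/2, 3): F = (-39.250, 55.750).
Jacobian J = [[-4·u·v + 2·u + 4·v, -2·u^2 + 4·u - 10·v], [-10·u·v + 5·v, -5·u^2 + 5·u + 10·v + 3]].
At the point, J = [[7.000, -28.500], [0.000, 34.250]] (det J = 239.750).
Solving J·Δ = −F gives Δ = (-1.020, -1.628).
Then the next iterate is (u, v)₁ = (-0.520, 1.372).
Re-evaluating at (-0.520, 1.372): F = (-11.73726, 6.10578), so ‖F‖₂ = 13.230.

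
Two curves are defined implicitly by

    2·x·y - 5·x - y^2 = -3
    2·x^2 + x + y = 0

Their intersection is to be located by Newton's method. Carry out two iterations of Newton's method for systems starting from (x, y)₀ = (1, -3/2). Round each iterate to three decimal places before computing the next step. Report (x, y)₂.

(0.403, -0.683)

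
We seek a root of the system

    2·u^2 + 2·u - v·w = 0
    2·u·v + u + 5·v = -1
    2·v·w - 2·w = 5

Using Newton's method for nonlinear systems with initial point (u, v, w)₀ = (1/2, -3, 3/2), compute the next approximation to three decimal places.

(0.881, 0.068, 0.525)

At (1/2, -3, 3/2): F = (6.000, -16.500, -17.000).
Jacobian J = [[4·u + 2, -w, -v], [2·v + 1, 2·u + 5, 0], [0, 2·w, 2·v - 2]].
At the point, J = [[4.000, -1.500, 3.000], [-5.000, 6.000, 0.000], [0.000, 3.000, -8.000]] (det J = -177.000).
Solving J·Δ = −F gives Δ = (0.381, 3.068, -0.975).
Then the next iterate is (u, v, w)₁ = (0.881, 0.068, 0.525).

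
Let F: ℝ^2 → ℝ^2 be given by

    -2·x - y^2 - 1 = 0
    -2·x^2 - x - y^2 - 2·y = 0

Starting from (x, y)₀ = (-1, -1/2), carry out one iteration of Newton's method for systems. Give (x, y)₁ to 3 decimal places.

At (-1, -1/2): F = (0.750, -0.250).
Jacobian J = [[-2, -2·y], [-4·x - 1, -2·y - 2]].
At the point, J = [[-2.000, 1.000], [3.000, -1.000]] (det J = -1.000).
Solving J·Δ = −F gives Δ = (-0.500, -1.750).
Then the next iterate is (x, y)₁ = (-1.500, -2.250).

(-1.500, -2.250)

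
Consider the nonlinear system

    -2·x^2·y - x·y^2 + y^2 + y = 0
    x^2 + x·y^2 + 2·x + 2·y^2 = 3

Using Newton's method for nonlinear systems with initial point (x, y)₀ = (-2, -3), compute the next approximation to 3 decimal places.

At (-2, -3): F = (48.000, -3.000).
Jacobian J = [[-4·x·y - y^2, -2·x^2 - 2·x·y + 2·y + 1], [2·x + y^2 + 2, 2·x·y + 4·y]].
At the point, J = [[-33.000, -25.000], [7.000, 0.000]] (det J = 175.000).
Solving J·Δ = −F gives Δ = (0.429, 1.354).
Then the next iterate is (x, y)₁ = (-1.571, -1.646).

(-1.571, -1.646)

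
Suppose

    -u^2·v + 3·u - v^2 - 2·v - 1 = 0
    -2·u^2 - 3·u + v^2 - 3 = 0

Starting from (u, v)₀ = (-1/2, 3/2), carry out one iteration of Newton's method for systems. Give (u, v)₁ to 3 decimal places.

At (-1/2, 3/2): F = (-8.125, 0.250).
Jacobian J = [[-2·u·v + 3, -u^2 - 2·v - 2], [-4·u - 3, 2·v]].
At the point, J = [[4.500, -5.250], [-1.000, 3.000]] (det J = 8.250).
Solving J·Δ = −F gives Δ = (2.795, 0.848).
Then the next iterate is (u, v)₁ = (2.295, 2.348).

(2.295, 2.348)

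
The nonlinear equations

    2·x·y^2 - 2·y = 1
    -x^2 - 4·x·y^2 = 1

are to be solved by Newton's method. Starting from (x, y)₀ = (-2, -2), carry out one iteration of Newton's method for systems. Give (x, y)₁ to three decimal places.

(-1.568, -1.318)

At (-2, -2): F = (-13.000, 27.000).
Jacobian J = [[2·y^2, 4·x·y - 2], [-2·x - 4·y^2, -8·x·y]].
At the point, J = [[8.000, 14.000], [-12.000, -32.000]] (det J = -88.000).
Solving J·Δ = −F gives Δ = (0.432, 0.682).
Then the next iterate is (x, y)₁ = (-1.568, -1.318).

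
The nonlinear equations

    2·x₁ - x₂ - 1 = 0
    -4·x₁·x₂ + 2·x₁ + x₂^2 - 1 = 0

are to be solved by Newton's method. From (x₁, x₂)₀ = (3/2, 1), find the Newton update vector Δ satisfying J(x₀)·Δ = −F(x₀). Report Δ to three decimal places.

(-0.700, -0.400)

At (3/2, 1): F = (1.000, -3.000).
Jacobian J = [[2, -1], [-4·x₂ + 2, -4·x₁ + 2·x₂]].
At the point, J = [[2.000, -1.000], [-2.000, -4.000]] (det J = -10.000).
Solving J·Δ = −F gives Δ = (-0.700, -0.400).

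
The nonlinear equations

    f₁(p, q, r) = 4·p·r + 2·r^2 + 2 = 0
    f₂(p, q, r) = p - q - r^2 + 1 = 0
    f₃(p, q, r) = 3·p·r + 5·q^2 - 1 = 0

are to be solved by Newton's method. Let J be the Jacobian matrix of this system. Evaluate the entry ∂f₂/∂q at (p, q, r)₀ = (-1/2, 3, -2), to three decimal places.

-1.000

∂f₂/∂q = -1.
At (-1/2, 3, -2) this is -1.000.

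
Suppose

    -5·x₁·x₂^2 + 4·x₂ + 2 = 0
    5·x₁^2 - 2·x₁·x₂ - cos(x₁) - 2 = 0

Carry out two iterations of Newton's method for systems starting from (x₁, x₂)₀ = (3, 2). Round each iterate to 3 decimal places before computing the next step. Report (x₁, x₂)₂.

(1.147, 1.314)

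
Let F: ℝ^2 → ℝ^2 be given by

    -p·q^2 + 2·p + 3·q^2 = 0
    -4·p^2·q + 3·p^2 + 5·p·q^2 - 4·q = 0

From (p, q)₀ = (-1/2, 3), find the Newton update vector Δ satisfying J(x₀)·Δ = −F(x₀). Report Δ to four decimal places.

At (-1/2, 3): F = (30.5000, -36.7500).
Jacobian J = [[-q^2 + 2, -2·p·q + 6·q], [-8·p·q + 6·p + 5·q^2, -4·p^2 + 10·p·q - 4]].
At the point, J = [[-7.0000, 21.0000], [54.0000, -20.0000]] (det J = -994.0000).
Solving J·Δ = −F gives Δ = (0.1627, -1.3981).

(0.1627, -1.3981)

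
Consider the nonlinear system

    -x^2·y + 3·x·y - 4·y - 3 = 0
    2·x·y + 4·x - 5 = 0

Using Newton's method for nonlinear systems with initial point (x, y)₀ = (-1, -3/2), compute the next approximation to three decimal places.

At (-1, -3/2): F = (9.000, -6.000).
Jacobian J = [[-2·x·y + 3·y, -x^2 + 3·x - 4], [2·y + 4, 2·x]].
At the point, J = [[-7.500, -8.000], [1.000, -2.000]] (det J = 23.000).
Solving J·Δ = −F gives Δ = (2.870, -1.565).
Then the next iterate is (x, y)₁ = (1.870, -3.065).

(1.870, -3.065)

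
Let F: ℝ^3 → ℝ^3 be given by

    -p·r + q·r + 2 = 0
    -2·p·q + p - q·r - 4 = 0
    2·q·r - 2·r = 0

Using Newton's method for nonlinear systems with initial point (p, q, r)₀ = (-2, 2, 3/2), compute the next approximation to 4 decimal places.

At (-2, 2, 3/2): F = (8.0000, -1.0000, 3.0000).
Jacobian J = [[-r, r, -p + q], [-2·q + 1, -2·p - r, -q], [0, 2·r, 2·q - 2]].
At the point, J = [[-1.5000, 1.5000, 4.0000], [-3.0000, 2.5000, -2.0000], [0.0000, 3.0000, 2.0000]] (det J = -43.5000).
Solving J·Δ = −F gives Δ = (0.9195, 0.1379, -1.7069).
Then the next iterate is (p, q, r)₁ = (-1.0805, 2.1379, -0.2069).

(-1.0805, 2.1379, -0.2069)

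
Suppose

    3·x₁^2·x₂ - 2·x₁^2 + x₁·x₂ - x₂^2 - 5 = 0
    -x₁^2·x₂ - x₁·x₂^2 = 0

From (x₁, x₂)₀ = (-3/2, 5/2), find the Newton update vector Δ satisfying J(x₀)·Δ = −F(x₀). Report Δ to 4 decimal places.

At (-3/2, 5/2): F = (-2.6250, 3.7500).
Jacobian J = [[6·x₁·x₂ - 4·x₁ + x₂, 3·x₁^2 + x₁ - 2·x₂], [-2·x₁·x₂ - x₂^2, -x₁^2 - 2·x₁·x₂]].
At the point, J = [[-14.0000, 0.2500], [1.2500, 5.2500]] (det J = -73.8125).
Solving J·Δ = −F gives Δ = (-0.1994, -0.6668).

(-0.1994, -0.6668)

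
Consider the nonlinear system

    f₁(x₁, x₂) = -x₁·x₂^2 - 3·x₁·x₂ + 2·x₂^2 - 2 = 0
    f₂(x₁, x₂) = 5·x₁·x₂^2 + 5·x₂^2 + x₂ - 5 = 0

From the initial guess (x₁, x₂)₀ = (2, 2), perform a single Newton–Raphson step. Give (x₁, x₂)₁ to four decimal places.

(0.9551, 1.4082)

At (2, 2): F = (-14.0000, 57.0000).
Jacobian J = [[-x₂^2 - 3·x₂, -2·x₁·x₂ - 3·x₁ + 4·x₂], [5·x₂^2, 10·x₁·x₂ + 10·x₂ + 1]].
At the point, J = [[-10.0000, -6.0000], [20.0000, 61.0000]] (det J = -490.0000).
Solving J·Δ = −F gives Δ = (-1.0449, -0.5918).
Then the next iterate is (x₁, x₂)₁ = (0.9551, 1.4082).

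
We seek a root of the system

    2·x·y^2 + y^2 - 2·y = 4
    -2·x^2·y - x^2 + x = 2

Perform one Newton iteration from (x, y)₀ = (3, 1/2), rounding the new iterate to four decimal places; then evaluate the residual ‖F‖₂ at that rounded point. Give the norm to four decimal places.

At (3, 1/2): F = (-3.2500, -17.0000).
Jacobian J = [[2·y^2, 4·x·y + 2·y - 2], [-4·x·y - 2·x + 1, -2·x^2]].
At the point, J = [[0.5000, 5.0000], [-11.0000, -18.0000]] (det J = 46.0000).
Solving J·Δ = −F gives Δ = (-3.1196, 0.9620).
Then the next iterate is (x, y)₁ = (-0.1196, 1.4620).
Re-evaluating at (-0.1196, 1.4620): F = (-5.297833, -2.175730), so ‖F‖₂ = 5.7272.

5.7272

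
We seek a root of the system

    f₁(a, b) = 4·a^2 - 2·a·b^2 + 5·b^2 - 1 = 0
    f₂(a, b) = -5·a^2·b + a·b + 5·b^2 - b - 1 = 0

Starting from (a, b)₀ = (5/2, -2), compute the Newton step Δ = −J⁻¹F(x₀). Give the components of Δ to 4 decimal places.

(-2.0000, -0.3518)

At (5/2, -2): F = (24.0000, 78.5000).
Jacobian J = [[8·a - 2·b^2, -4·a·b + 10·b], [-10·a·b + b, -5·a^2 + a + 10·b - 1]].
At the point, J = [[12.0000, 0.0000], [48.0000, -49.7500]] (det J = -597.0000).
Solving J·Δ = −F gives Δ = (-2.0000, -0.3518).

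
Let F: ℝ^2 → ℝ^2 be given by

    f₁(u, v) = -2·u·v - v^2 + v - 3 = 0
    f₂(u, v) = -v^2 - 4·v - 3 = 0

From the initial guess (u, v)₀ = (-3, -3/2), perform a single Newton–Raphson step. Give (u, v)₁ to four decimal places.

At (-3, -3/2): F = (-15.7500, 0.7500).
Jacobian J = [[-2·v, -2·u - 2·v + 1], [0, -2·v - 4]].
At the point, J = [[3.0000, 10.0000], [0.0000, -1.0000]] (det J = -3.0000).
Solving J·Δ = −F gives Δ = (2.7500, 0.7500).
Then the next iterate is (u, v)₁ = (-0.2500, -0.7500).

(-0.2500, -0.7500)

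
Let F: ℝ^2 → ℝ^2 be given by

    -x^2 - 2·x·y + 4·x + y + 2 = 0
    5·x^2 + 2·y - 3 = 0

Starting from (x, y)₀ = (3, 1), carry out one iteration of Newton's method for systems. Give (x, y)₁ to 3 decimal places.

At (3, 1): F = (0.000, 44.000).
Jacobian J = [[-2·x - 2·y + 4, -2·x + 1], [10·x, 2]].
At the point, J = [[-4.000, -5.000], [30.000, 2.000]] (det J = 142.000).
Solving J·Δ = −F gives Δ = (-1.549, 1.239).
Then the next iterate is (x, y)₁ = (1.451, 2.239).

(1.451, 2.239)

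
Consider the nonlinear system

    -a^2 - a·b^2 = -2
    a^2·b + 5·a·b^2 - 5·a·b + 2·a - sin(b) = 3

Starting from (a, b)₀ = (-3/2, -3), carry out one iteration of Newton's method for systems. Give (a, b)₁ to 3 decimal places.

(-0.893, -1.933)

At (-3/2, -3): F = (13.250, -102.60888).
Jacobian J = [[-2·a - b^2, -2·a·b], [2·a·b + 5·b^2 - 5·b + 2, a^2 + 10·a·b - 5·a - cos(b)]].
At the point, J = [[-6.000, -9.000], [71.000, 55.73999]] (det J = 304.56005).
Solving J·Δ = −F gives Δ = (0.607, 1.067).
Then the next iterate is (a, b)₁ = (-0.893, -1.933).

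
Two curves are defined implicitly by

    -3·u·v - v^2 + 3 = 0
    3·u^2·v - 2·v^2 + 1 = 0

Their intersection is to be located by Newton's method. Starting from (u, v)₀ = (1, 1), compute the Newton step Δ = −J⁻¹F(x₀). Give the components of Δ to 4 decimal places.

(-0.3333, 0.0000)

At (1, 1): F = (-1.0000, 2.0000).
Jacobian J = [[-3·v, -3·u - 2·v], [6·u·v, 3·u^2 - 4·v]].
At the point, J = [[-3.0000, -5.0000], [6.0000, -1.0000]] (det J = 33.0000).
Solving J·Δ = −F gives Δ = (-0.3333, 0.0000).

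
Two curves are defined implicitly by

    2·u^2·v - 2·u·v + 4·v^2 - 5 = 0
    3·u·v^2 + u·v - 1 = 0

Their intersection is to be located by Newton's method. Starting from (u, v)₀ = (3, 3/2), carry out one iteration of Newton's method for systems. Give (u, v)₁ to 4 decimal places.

(2.6429, 0.8065)

At (3, 3/2): F = (22.0000, 23.7500).
Jacobian J = [[4·u·v - 2·v, 2·u^2 - 2·u + 8·v], [3·v^2 + v, 6·u·v + u]].
At the point, J = [[15.0000, 24.0000], [8.2500, 30.0000]] (det J = 252.0000).
Solving J·Δ = −F gives Δ = (-0.3571, -0.6935).
Then the next iterate is (u, v)₁ = (2.6429, 0.8065).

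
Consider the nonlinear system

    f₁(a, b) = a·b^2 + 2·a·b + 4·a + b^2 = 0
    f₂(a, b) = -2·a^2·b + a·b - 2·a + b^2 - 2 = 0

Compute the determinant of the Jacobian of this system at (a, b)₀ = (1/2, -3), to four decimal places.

J = [[b^2 + 2·b + 4, 2·a·b + 2·a + 2·b], [-4·a·b + b - 2, -2·a^2 + a + 2·b]].
At the point, J = [[7.0000, -8.0000], [1.0000, -6.0000]].
det J = -34.0000.

-34.0000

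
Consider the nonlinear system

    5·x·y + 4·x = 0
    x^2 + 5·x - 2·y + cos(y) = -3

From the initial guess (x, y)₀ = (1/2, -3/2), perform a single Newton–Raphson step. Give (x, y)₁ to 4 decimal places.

(-1.2663, -3.2729)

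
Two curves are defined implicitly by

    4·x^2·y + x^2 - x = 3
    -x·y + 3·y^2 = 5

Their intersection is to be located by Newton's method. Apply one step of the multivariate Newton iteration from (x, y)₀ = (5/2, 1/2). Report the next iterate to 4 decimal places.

(-4.8910, 4.1090)

At (5/2, 1/2): F = (13.2500, -5.5000).
Jacobian J = [[8·x·y + 2·x - 1, 4·x^2], [-y, -x + 6·y]].
At the point, J = [[14.0000, 25.0000], [-0.5000, 0.5000]] (det J = 19.5000).
Solving J·Δ = −F gives Δ = (-7.3910, 3.6090).
Then the next iterate is (x, y)₁ = (-4.8910, 4.1090).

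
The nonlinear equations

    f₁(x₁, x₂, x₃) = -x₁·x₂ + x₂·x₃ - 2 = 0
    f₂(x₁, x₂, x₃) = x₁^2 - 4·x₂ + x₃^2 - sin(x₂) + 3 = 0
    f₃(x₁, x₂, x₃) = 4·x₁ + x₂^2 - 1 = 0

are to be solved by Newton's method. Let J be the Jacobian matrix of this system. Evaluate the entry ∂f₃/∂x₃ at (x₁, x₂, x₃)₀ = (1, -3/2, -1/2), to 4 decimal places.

∂f₃/∂x₃ = 0.
At (1, -3/2, -1/2) this is 0.0000.

0.0000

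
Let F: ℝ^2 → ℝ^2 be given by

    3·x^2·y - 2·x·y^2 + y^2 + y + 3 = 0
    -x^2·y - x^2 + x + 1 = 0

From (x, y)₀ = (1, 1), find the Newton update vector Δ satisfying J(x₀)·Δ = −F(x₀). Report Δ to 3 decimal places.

At (1, 1): F = (6.000, 0.000).
Jacobian J = [[6·x·y - 2·y^2, 3·x^2 - 4·x·y + 2·y + 1], [-2·x·y - 2·x + 1, -x^2]].
At the point, J = [[4.000, 2.000], [-3.000, -1.000]] (det J = 2.000).
Solving J·Δ = −F gives Δ = (3.000, -9.000).

(3.000, -9.000)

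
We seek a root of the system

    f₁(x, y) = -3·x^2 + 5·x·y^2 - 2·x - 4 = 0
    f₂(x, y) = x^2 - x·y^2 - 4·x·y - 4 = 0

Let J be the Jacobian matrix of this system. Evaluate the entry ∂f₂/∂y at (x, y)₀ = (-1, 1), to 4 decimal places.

6.0000

∂f₂/∂y = -2·x·y - 4·x.
At (-1, 1) this is 6.0000.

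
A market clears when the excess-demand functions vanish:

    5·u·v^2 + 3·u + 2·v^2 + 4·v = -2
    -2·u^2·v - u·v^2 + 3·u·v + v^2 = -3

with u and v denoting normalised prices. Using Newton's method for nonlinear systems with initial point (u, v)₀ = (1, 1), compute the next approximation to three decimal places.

At (1, 1): F = (16.000, 4.000).
Jacobian J = [[5·v^2 + 3, 10·u·v + 4·v + 4], [-4·u·v - v^2 + 3·v, -2·u^2 - 2·u·v + 3·u + 2·v]].
At the point, J = [[8.000, 18.000], [-2.000, 1.000]] (det J = 44.000).
Solving J·Δ = −F gives Δ = (1.273, -1.455).
Then the next iterate is (u, v)₁ = (2.273, -0.455).

(2.273, -0.455)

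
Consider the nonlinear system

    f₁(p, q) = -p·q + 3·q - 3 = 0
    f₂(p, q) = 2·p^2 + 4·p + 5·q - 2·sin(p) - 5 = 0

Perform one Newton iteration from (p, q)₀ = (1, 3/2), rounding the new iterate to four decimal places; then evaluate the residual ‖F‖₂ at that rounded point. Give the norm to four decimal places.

1.1443

At (1, 3/2): F = (0.0000, 6.817058).
Jacobian J = [[-q, -p + 3], [4·p - 2·cos(p) + 4, 5]].
At the point, J = [[-1.5000, 2.0000], [6.919395, 5.0000]] (det J = -21.338791).
Solving J·Δ = −F gives Δ = (-0.6389, -0.4792).
Then the next iterate is (p, q)₁ = (0.3611, 1.0208).
Re-evaluating at (0.3611, 1.0208): F = (-0.306211, 1.102579), so ‖F‖₂ = 1.1443.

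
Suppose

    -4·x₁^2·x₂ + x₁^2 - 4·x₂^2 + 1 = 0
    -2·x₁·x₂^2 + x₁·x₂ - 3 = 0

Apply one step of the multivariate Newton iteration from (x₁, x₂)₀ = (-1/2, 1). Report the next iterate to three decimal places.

At (-1/2, 1): F = (-3.750, -2.500).
Jacobian J = [[-8·x₁·x₂ + 2·x₁, -4·x₁^2 - 8·x₂], [-2·x₂^2 + x₂, -4·x₁·x₂ + x₁]].
At the point, J = [[3.000, -9.000], [-1.000, 1.500]] (det J = -4.500).
Solving J·Δ = −F gives Δ = (-6.250, -2.500).
Then the next iterate is (x₁, x₂)₁ = (-6.750, -1.500).

(-6.750, -1.500)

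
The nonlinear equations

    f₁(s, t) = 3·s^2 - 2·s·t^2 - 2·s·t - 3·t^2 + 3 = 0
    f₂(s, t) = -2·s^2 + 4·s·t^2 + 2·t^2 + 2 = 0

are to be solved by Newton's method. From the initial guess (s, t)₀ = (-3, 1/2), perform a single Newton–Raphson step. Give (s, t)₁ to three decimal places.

(-0.808, 1.500)

At (-3, 1/2): F = (33.750, -18.500).
Jacobian J = [[6·s - 2·t^2 - 2·t, -4·s·t - 2·s - 6·t], [-4·s + 4·t^2, 8·s·t + 4·t]].
At the point, J = [[-19.500, 9.000], [13.000, -10.000]] (det J = 78.000).
Solving J·Δ = −F gives Δ = (2.192, 1.000).
Then the next iterate is (s, t)₁ = (-0.808, 1.500).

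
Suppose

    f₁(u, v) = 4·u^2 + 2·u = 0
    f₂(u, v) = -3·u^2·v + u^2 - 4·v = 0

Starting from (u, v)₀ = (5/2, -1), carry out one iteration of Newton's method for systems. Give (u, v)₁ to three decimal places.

(1.136, -0.924)

At (5/2, -1): F = (30.000, 29.000).
Jacobian J = [[8·u + 2, 0], [-6·u·v + 2·u, -3·u^2 - 4]].
At the point, J = [[22.000, 0.000], [20.000, -22.750]] (det J = -500.500).
Solving J·Δ = −F gives Δ = (-1.364, 0.076).
Then the next iterate is (u, v)₁ = (1.136, -0.924).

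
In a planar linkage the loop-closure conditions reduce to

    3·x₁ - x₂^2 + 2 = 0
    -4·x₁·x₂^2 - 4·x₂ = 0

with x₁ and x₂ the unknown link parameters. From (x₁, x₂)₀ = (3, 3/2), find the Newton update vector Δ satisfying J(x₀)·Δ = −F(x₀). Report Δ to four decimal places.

(-3.0544, -0.1378)

At (3, 3/2): F = (8.7500, -33.0000).
Jacobian J = [[3, -2·x₂], [-4·x₂^2, -8·x₁·x₂ - 4]].
At the point, J = [[3.0000, -3.0000], [-9.0000, -40.0000]] (det J = -147.0000).
Solving J·Δ = −F gives Δ = (-3.0544, -0.1378).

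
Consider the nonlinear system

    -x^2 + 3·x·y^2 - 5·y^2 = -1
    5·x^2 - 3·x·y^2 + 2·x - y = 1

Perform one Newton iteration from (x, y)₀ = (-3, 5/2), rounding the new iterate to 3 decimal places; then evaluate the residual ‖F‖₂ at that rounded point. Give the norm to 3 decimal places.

38.119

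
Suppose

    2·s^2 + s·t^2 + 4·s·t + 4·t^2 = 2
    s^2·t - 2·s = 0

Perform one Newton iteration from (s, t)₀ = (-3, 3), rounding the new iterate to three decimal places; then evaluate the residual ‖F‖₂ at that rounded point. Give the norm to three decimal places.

At (-3, 3): F = (-11.000, 33.000).
Jacobian J = [[4·s + t^2 + 4·t, 2·s·t + 4·s + 8·t], [2·s·t - 2, s^2]].
At the point, J = [[9.000, -6.000], [-20.000, 9.000]] (det J = -39.000).
Solving J·Δ = −F gives Δ = (2.538, 1.974).
Then the next iterate is (s, t)₁ = (-0.462, 4.974).
Re-evaluating at (-0.462, 4.974): F = (76.76745, 1.98567), so ‖F‖₂ = 76.793.

76.793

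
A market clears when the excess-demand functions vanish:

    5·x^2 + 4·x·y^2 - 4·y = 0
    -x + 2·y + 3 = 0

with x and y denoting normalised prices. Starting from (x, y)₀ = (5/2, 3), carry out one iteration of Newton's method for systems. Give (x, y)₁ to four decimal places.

(3.3174, 0.1587)

At (5/2, 3): F = (109.2500, 6.5000).
Jacobian J = [[10·x + 4·y^2, 8·x·y - 4], [-1, 2]].
At the point, J = [[61.0000, 56.0000], [-1.0000, 2.0000]] (det J = 178.0000).
Solving J·Δ = −F gives Δ = (0.8174, -2.8413).
Then the next iterate is (x, y)₁ = (3.3174, 0.1587).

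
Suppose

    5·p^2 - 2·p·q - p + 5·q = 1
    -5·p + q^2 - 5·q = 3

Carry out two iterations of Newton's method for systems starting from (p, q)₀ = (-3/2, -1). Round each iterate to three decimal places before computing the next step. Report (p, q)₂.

At (-3/2, -1): F = (3.750, 10.500).
Jacobian J = [[10·p - 2·q - 1, -2·p + 5], [-5, 2·q - 5]].
At the point, J = [[-14.000, 8.000], [-5.000, -7.000]] (det J = 138.000).
Solving J·Δ = −F gives Δ = (0.799, 0.929).
Then the next iterate is (p, q)₁ = (-0.701, -0.071).
Round to (-0.701, -0.071) and repeat: F = (1.70346, 0.86504), J = [[-7.868, 6.402], [-5.000, -5.142]].
Δ = (0.197, -0.024), so (p, q)₂ = (-0.504, -0.095).

(-0.504, -0.095)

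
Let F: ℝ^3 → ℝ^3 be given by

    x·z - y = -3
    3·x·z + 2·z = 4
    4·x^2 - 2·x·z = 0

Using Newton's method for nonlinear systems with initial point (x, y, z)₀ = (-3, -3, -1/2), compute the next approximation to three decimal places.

(-1.659, 4.906, -0.859)

At (-3, -3, -1/2): F = (7.500, -0.500, 33.000).
Jacobian J = [[z, -1, x], [3·z, 0, 3·x + 2], [8·x - 2·z, 0, -2·x]].
At the point, J = [[-0.500, -1.000, -3.000], [-1.500, 0.000, -7.000], [-23.000, 0.000, 6.000]] (det J = -170.000).
Solving J·Δ = −F gives Δ = (1.341, 7.906, -0.359).
Then the next iterate is (x, y, z)₁ = (-1.659, 4.906, -0.859).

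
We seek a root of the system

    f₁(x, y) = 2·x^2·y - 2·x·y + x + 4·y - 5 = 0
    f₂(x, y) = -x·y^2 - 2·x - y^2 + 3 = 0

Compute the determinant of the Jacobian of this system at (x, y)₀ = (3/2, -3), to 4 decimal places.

J = [[4·x·y - 2·y + 1, 2·x^2 - 2·x + 4], [-y^2 - 2, -2·x·y - 2·y]].
At the point, J = [[-11.0000, 5.5000], [-11.0000, 15.0000]].
det J = -104.5000.

-104.5000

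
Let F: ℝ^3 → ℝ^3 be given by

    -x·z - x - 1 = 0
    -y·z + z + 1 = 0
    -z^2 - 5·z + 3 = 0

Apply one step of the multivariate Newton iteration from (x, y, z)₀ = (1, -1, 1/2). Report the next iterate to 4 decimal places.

At (1, -1, 1/2): F = (-2.5000, 2.0000, 0.2500).
Jacobian J = [[-z - 1, 0, -x], [0, -z, -y + 1], [0, 0, -2·z - 5]].
At the point, J = [[-1.5000, 0.0000, -1.0000], [0.0000, -0.5000, 2.0000], [0.0000, 0.0000, -6.0000]] (det J = -4.5000).
Solving J·Δ = −F gives Δ = (-1.6944, 4.1667, 0.0417).
Then the next iterate is (x, y, z)₁ = (-0.6944, 3.1667, 0.5417).

(-0.6944, 3.1667, 0.5417)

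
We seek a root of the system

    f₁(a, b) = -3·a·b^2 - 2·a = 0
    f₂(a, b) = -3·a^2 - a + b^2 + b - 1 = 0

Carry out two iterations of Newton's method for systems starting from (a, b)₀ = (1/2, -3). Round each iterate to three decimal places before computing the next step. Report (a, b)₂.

(0.093, -1.688)

At (1/2, -3): F = (-14.500, 3.750).
Jacobian J = [[-3·b^2 - 2, -6·a·b], [-6·a - 1, 2·b + 1]].
At the point, J = [[-29.000, 9.000], [-4.000, -5.000]] (det J = 181.000).
Solving J·Δ = −F gives Δ = (-0.214, 0.921).
Then the next iterate is (a, b)₁ = (0.286, -2.079).
Round to (0.286, -2.079) and repeat: F = (-4.28048, 0.71185), J = [[-14.96672, 3.56756], [-2.716, -3.158]].
Δ = (-0.193, 0.391), so (a, b)₂ = (0.093, -1.688).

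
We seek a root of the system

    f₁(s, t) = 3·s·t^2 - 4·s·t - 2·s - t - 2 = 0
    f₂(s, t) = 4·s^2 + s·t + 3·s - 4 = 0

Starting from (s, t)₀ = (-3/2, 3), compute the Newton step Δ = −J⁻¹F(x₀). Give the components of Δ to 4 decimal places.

At (-3/2, 3): F = (-24.5000, -4.0000).
Jacobian J = [[3·t^2 - 4·t - 2, 6·s·t - 4·s - 1], [8·s + t + 3, s]].
At the point, J = [[13.0000, -22.0000], [-6.0000, -1.5000]] (det J = -151.5000).
Solving J·Δ = −F gives Δ = (-0.3383, -1.3135).

(-0.3383, -1.3135)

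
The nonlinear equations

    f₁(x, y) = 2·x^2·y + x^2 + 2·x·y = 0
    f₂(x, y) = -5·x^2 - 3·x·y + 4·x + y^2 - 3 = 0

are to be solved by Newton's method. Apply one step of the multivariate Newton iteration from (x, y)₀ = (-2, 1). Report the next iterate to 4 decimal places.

(-1.0244, 1.4390)

At (-2, 1): F = (8.0000, -24.0000).
Jacobian J = [[4·x·y + 2·x + 2·y, 2·x^2 + 2·x], [-10·x - 3·y + 4, -3·x + 2·y]].
At the point, J = [[-10.0000, 4.0000], [21.0000, 8.0000]] (det J = -164.0000).
Solving J·Δ = −F gives Δ = (0.9756, 0.4390).
Then the next iterate is (x, y)₁ = (-1.0244, 1.4390).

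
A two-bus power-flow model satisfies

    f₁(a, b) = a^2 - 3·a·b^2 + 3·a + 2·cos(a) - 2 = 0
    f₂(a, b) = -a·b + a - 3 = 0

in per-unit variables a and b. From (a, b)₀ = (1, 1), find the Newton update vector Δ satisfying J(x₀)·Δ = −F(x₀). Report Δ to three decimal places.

(-57.026, -3.000)

At (1, 1): F = (0.08060, -3.000).
Jacobian J = [[2·a - 3·b^2 - 2·sin(a) + 3, -6·a·b], [-b + 1, -a]].
At the point, J = [[0.31706, -6.000], [0.000, -1.000]] (det J = -0.31706).
Solving J·Δ = −F gives Δ = (-57.026, -3.000).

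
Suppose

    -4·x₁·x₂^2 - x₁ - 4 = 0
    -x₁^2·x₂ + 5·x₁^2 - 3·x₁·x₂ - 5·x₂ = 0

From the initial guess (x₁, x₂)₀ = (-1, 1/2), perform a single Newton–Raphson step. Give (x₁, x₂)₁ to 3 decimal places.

(-0.833, 1.083)

At (-1, 1/2): F = (-2.000, 3.500).
Jacobian J = [[-4·x₂^2 - 1, -8·x₁·x₂], [-2·x₁·x₂ + 10·x₁ - 3·x₂, -x₁^2 - 3·x₁ - 5]].
At the point, J = [[-2.000, 4.000], [-10.500, -3.000]] (det J = 48.000).
Solving J·Δ = −F gives Δ = (0.167, 0.583).
Then the next iterate is (x₁, x₂)₁ = (-0.833, 1.083).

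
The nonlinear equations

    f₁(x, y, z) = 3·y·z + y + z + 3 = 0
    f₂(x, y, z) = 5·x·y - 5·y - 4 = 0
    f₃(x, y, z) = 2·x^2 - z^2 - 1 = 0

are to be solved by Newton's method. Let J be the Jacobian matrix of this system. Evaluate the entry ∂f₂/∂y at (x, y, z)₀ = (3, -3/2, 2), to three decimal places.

∂f₂/∂y = 5·x - 5.
At (3, -3/2, 2) this is 10.000.

10.000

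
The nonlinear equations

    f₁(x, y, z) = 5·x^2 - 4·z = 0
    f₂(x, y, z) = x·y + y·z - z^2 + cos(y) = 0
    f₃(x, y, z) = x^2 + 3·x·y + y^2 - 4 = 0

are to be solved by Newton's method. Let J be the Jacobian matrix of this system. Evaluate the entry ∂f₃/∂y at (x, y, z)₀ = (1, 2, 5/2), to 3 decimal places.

7.000

∂f₃/∂y = 3·x + 2·y.
At (1, 2, 5/2) this is 7.000.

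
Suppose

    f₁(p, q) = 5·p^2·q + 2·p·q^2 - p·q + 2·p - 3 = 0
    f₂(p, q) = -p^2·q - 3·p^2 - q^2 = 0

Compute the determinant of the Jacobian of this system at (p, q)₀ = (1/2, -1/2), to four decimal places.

J = [[10·p·q + 2·q^2 - q + 2, 5·p^2 + 4·p·q - p], [-2·p·q - 6·p, -p^2 - 2·q]].
At the point, J = [[0.5000, -0.2500], [-2.5000, 0.7500]].
det J = -0.2500.

-0.2500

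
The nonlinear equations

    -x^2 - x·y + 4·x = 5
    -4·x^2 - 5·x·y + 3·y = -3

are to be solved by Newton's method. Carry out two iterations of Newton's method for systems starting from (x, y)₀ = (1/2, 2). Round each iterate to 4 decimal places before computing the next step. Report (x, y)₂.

(0.5194, -5.9561)

At (1/2, 2): F = (-4.2500, 3.0000).
Jacobian J = [[-2·x - y + 4, -x], [-8·x - 5·y, -5·x + 3]].
At the point, J = [[1.0000, -0.5000], [-14.0000, 0.5000]] (det J = -6.5000).
Solving J·Δ = −F gives Δ = (-0.0962, -8.6923).
Then the next iterate is (x, y)₁ = (0.4038, -6.6923).
Round to (0.4038, -6.6923) and repeat: F = (-0.845504, -4.217364), J = [[9.8847, -0.4038], [30.2311, 0.9810]].
Δ = (0.1156, 0.7362), so (x, y)₂ = (0.5194, -5.9561).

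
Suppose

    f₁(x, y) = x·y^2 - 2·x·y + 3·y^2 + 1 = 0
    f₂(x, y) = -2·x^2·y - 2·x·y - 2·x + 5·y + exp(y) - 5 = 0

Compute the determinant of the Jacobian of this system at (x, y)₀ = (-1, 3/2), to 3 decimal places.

-15.111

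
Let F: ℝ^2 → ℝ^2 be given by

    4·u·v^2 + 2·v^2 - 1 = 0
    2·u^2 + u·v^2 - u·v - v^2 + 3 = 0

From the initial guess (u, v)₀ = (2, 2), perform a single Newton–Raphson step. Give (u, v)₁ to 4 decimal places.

(1.0163, 1.4185)

At (2, 2): F = (39.0000, 11.0000).
Jacobian J = [[4·v^2, 8·u·v + 4·v], [4·u + v^2 - v, 2·u·v - u - 2·v]].
At the point, J = [[16.0000, 40.0000], [10.0000, 2.0000]] (det J = -368.0000).
Solving J·Δ = −F gives Δ = (-0.9837, -0.5815).
Then the next iterate is (u, v)₁ = (1.0163, 1.4185).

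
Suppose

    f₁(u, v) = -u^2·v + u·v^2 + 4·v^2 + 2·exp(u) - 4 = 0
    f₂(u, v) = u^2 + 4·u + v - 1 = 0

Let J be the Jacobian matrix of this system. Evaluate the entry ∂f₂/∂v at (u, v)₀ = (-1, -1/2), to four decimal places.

1.0000

∂f₂/∂v = 1.
At (-1, -1/2) this is 1.0000.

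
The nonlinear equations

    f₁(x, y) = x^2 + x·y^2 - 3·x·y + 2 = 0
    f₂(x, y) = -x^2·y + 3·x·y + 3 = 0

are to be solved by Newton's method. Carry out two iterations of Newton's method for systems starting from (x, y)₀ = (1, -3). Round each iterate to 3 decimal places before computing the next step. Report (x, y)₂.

(0.878, -16.532)

At (1, -3): F = (21.000, -3.000).
Jacobian J = [[2·x + y^2 - 3·y, 2·x·y - 3·x], [-2·x·y + 3·y, -x^2 + 3·x]].
At the point, J = [[20.000, -9.000], [-3.000, 2.000]] (det J = 13.000).
Solving J·Δ = −F gives Δ = (-1.154, -0.231).
Then the next iterate is (x, y)₁ = (-0.154, -3.231).
Round to (-0.154, -3.231) and repeat: F = (-1.07667, 4.56935), J = [[19.82436, 1.45715], [-10.68815, -0.48572]].
Δ = (1.032, -13.301), so (x, y)₂ = (0.878, -16.532).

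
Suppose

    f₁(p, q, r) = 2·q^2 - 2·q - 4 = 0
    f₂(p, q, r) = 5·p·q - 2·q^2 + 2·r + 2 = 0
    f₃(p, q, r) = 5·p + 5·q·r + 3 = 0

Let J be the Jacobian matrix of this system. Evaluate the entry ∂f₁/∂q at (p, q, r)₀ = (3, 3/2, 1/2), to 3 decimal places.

∂f₁/∂q = 4·q - 2.
At (3, 3/2, 1/2) this is 4.000.

4.000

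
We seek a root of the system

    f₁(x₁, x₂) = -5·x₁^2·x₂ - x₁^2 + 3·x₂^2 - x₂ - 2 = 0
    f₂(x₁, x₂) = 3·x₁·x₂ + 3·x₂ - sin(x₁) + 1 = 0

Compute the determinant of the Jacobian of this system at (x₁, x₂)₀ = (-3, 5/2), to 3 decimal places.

J = [[-10·x₁·x₂ - 2·x₁, -5·x₁^2 + 6·x₂ - 1], [3·x₂ - cos(x₁), 3·x₁ + 3]].
At the point, J = [[81.000, -31.000], [8.48999, -6.000]].
det J = -222.810.

-222.810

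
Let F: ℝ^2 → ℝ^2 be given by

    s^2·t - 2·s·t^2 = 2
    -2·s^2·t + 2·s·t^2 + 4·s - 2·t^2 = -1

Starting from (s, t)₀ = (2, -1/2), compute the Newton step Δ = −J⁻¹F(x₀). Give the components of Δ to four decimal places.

(-1.3488, 0.2035)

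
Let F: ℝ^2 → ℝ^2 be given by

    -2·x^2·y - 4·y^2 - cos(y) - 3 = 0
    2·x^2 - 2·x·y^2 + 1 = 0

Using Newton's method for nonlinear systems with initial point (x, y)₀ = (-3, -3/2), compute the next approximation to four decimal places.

At (-3, -3/2): F = (14.929263, 32.5000).
Jacobian J = [[-4·x·y, -2·x^2 - 8·y + sin(y)], [4·x - 2·y^2, -4·x·y]].
At the point, J = [[-18.0000, -6.997495], [-16.5000, -18.0000]] (det J = 208.541333).
Solving J·Δ = −F gives Δ = (0.1981, 1.6240).
Then the next iterate is (x, y)₁ = (-2.8019, 0.1240).

(-2.8019, 0.1240)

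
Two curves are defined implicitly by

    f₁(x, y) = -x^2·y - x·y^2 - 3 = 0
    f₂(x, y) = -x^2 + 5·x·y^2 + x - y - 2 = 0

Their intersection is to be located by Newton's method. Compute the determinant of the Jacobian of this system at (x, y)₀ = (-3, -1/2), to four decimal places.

J = [[-2·x·y - y^2, -x^2 - 2·x·y], [-2·x + 5·y^2 + 1, 10·x·y - 1]].
At the point, J = [[-3.2500, -12.0000], [8.2500, 14.0000]].
det J = 53.5000.

53.5000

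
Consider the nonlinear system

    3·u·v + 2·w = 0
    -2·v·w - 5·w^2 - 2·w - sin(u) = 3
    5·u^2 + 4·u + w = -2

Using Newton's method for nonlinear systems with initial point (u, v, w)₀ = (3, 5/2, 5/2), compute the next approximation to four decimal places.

(1.2347, 1.2444, 1.0200)

At (3, 5/2, 5/2): F = (27.5000, -51.891120, 61.5000).
Jacobian J = [[3·v, 3·u, 2], [-cos(u), -2·w, -2·v - 10·w - 2], [10·u + 4, 0, 1]].
At the point, J = [[7.5000, 9.0000, 2.0000], [0.989992, -5.0000, -32.0000], [34.0000, 0.0000, 1.0000]] (det J = -9498.409932).
Solving J·Δ = −F gives Δ = (-1.7653, -1.2556, -1.4800).
Then the next iterate is (u, v, w)₁ = (1.2347, 1.2444, 1.0200).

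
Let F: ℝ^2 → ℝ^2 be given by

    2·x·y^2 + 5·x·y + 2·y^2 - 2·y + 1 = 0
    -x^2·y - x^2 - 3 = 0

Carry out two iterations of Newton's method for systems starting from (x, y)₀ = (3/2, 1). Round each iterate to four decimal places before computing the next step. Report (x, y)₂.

(-2.6988, 4.2512)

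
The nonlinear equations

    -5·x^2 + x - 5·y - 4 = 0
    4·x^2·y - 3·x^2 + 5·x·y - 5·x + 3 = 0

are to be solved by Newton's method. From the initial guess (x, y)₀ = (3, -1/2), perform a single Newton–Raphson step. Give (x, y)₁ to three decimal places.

(1.475, -0.356)

At (3, -1/2): F = (-43.500, -64.500).
Jacobian J = [[-10·x + 1, -5], [8·x·y - 6·x + 5·y - 5, 4·x^2 + 5·x]].
At the point, J = [[-29.000, -5.000], [-37.500, 51.000]] (det J = -1666.500).
Solving J·Δ = −F gives Δ = (-1.525, 0.144).
Then the next iterate is (x, y)₁ = (1.475, -0.356).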